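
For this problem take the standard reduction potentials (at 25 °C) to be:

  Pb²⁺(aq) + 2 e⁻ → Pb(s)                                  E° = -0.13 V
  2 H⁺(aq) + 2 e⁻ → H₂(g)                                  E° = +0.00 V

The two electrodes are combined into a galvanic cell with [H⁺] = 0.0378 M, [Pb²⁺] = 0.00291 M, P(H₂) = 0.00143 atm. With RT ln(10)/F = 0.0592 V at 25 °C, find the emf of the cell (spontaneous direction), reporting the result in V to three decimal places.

H⁺/H₂ is the cathode (higher E°), Pb²⁺/Pb the anode: E°cell = +0.00 − (-0.13) = +0.13 V, n = 2.
Overall: 2 H⁺(aq) + Pb(s) → H₂(g) + Pb²⁺(aq)
Q = P(H₂)·[Pb²⁺] / ([H⁺]^2); log Q = -2.536.
E = E° − (0.0592/n) log Q = +0.13 − (0.0592/2)(-2.536) = +0.205 V.

+0.205 V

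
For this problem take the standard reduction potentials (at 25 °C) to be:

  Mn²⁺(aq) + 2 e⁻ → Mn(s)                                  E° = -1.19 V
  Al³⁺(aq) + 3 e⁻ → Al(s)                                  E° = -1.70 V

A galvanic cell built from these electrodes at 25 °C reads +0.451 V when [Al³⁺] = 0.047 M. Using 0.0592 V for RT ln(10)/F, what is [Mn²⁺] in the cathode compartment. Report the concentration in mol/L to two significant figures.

Mn²⁺/Mn is the cathode, Al³⁺/Al the anode: E°cell = +0.51 V, n = 6.
Overall reaction: 3 Mn²⁺(aq) + 2 Al(s) → 3 Mn(s) + 2 Al³⁺(aq); Q = [Al³⁺]^2/[Mn²⁺]^3.
From E = E° − (0.0592/n) log Q: log Q = (E° − E)·n/0.0592 = (+0.51 − (+0.451))·6/0.0592 = 5.9797.
So 3·log[Mn²⁺] = 2·log(0.047) − log Q = -2.6558 − (5.9797) = -8.6355; log[Mn²⁺] = -8.6355 / 3 = -2.8785; [Mn²⁺] = 10^(-2.8785) ≈ 0.0013 M.

0.0013 M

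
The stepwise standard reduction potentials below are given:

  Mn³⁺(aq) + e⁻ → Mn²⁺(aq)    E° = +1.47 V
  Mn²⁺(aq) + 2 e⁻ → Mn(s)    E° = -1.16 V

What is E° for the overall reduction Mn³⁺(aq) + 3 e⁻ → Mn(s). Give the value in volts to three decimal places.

-0.283 V

Since ΔG° = −nFE° is additive over sequential reductions, n₃E°₃ = n₁E°₁ + n₂E°₂.
E°₃ = (1×+1.47 + 2×-1.16) / 3 = (-0.850) / 3 = -0.283 V.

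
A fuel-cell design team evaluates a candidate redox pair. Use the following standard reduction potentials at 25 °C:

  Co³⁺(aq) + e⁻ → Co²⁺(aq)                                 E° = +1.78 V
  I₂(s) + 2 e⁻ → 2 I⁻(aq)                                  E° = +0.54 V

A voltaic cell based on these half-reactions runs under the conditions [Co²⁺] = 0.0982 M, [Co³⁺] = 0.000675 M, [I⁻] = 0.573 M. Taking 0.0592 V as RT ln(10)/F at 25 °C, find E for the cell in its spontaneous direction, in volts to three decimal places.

+1.098 V

Co³⁺/Co²⁺ is the cathode (higher E°), I₂/I⁻ the anode: E°cell = +1.78 − (+0.54) = +1.24 V, n = 2.
Overall: 2 Co³⁺(aq) + 2 I⁻(aq) → 2 Co²⁺(aq) + I₂(s)
Q = [Co²⁺]^2 / ([Co³⁺]^2·[I⁻]^2); log Q = 4.809.
E = E° − (0.0592/n) log Q = +1.24 − (0.0592/2)(4.809) = +1.098 V.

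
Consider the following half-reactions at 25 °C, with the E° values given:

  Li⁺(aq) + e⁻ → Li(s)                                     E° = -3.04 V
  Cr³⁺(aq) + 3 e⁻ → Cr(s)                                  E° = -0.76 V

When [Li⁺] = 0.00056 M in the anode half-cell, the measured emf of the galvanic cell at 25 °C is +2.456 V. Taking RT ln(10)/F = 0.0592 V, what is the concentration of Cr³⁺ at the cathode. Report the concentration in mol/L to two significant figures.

Cr³⁺/Cr is the cathode, Li⁺/Li the anode: E°cell = +2.28 V, n = 3.
Overall reaction: Cr³⁺(aq) + 3 Li(s) → Cr(s) + 3 Li⁺(aq); Q = [Li⁺]^3/[Cr³⁺]^1.
From E = E° − (0.0592/n) log Q: log Q = (E° − E)·n/0.0592 = (+2.28 − (+2.456))·3/0.0592 = -8.9189.
So 1·log[Cr³⁺] = 3·log(0.00056) − log Q = -9.7554 − (-8.9189) = -0.8365; [Cr³⁺] = 10^(-0.8365) ≈ 0.15 M.

0.15 M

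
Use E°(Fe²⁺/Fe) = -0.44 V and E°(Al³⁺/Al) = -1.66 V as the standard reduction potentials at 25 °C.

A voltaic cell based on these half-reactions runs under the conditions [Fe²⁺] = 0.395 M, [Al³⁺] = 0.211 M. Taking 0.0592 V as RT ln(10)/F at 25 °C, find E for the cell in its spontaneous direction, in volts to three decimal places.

Fe²⁺/Fe is the cathode (higher E°), Al³⁺/Al the anode: E°cell = -0.44 − (-1.66) = +1.22 V, n = 6.
Overall: 3 Fe²⁺(aq) + 2 Al(s) → 3 Fe(s) + 2 Al³⁺(aq)
Q = [Al³⁺]^2 / ([Fe²⁺]^3); log Q = -0.141.
E = E° − (0.0592/n) log Q = +1.22 − (0.0592/6)(-0.141) = +1.221 V.

+1.221 V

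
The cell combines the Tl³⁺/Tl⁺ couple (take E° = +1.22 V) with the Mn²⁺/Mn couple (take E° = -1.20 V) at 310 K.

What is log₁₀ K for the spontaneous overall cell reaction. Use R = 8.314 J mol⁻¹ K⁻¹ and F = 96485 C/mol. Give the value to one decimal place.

Cathode: Tl³⁺/Tl⁺; anode: Mn²⁺/Mn. E°cell = (+1.22) − (-1.20) = +2.42 V, with n = 2.
ΔG° = −nFE° = −RT ln K, so ln K = nFE°/(RT) = (2)(96485)(+2.42) / ((8.314)(310)) = 181.190.
log₁₀ K = 181.190 / ln 10 = 78.7.

78.7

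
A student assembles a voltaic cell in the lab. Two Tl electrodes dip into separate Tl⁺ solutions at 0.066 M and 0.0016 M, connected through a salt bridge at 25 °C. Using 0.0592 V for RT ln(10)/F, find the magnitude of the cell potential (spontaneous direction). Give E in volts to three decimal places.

+0.096 V

For a concentration cell E°cell = 0. The 0.066 M side is the cathode (reduction is favoured where [Tl⁺] is higher).
With n = 1, E = −(0.0592/1) log([Tl⁺]ₐₙ/[Tl⁺]꜀ₐₜ) = −(0.0592/1) log(0.0016/0.066) = −(0.0592/1)(-1.615) = +0.096 V.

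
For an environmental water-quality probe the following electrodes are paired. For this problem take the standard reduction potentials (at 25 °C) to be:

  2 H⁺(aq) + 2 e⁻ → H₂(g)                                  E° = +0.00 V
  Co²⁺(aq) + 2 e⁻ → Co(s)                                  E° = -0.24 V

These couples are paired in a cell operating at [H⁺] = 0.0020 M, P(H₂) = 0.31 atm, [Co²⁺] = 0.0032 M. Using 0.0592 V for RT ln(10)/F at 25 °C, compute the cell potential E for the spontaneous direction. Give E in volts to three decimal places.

H⁺/H₂ is the cathode (higher E°), Co²⁺/Co the anode: E°cell = +0.00 − (-0.24) = +0.24 V, n = 2.
Overall: 2 H⁺(aq) + Co(s) → H₂(g) + Co²⁺(aq)
Q = P(H₂)·[Co²⁺] / ([H⁺]^2); log Q = 2.394.
E = E° − (0.0592/n) log Q = +0.24 − (0.0592/2)(2.394) = +0.169 V.

+0.169 V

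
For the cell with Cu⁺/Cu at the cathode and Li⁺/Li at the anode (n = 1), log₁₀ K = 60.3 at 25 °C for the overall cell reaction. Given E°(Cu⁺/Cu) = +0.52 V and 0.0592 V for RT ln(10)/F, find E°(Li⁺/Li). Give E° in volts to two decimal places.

E°cell = (0.0592/n)·log K = (0.0592/1)(60.3) = +3.570 V.
Since Cu⁺/Cu is the cathode and Li⁺/Li the anode, E°cell = E°(Cu⁺/Cu) − E°(Li⁺/Li).
So E°(Li⁺/Li) = E°(Cu⁺/Cu) − E°cell = (+0.52) − (+3.570) = -3.05 V.

-3.05 V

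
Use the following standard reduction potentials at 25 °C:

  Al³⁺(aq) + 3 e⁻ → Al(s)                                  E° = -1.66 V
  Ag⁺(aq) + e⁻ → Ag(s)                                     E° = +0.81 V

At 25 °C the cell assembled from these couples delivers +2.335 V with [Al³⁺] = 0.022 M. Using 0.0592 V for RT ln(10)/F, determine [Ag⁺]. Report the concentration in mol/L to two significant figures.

0.0015 M

Ag⁺/Ag is the cathode, Al³⁺/Al the anode: E°cell = +2.47 V, n = 3.
Overall reaction: 3 Ag⁺(aq) + Al(s) → 3 Ag(s) + Al³⁺(aq); Q = [Al³⁺]^1/[Ag⁺]^3.
From E = E° − (0.0592/n) log Q: log Q = (E° − E)·n/0.0592 = (+2.47 − (+2.335))·3/0.0592 = 6.8412.
So 3·log[Ag⁺] = 1·log(0.022) − log Q = -1.6576 − (6.8412) = -8.4988; log[Ag⁺] = -8.4988 / 3 = -2.8329; [Ag⁺] = 10^(-2.8329) ≈ 0.0015 M.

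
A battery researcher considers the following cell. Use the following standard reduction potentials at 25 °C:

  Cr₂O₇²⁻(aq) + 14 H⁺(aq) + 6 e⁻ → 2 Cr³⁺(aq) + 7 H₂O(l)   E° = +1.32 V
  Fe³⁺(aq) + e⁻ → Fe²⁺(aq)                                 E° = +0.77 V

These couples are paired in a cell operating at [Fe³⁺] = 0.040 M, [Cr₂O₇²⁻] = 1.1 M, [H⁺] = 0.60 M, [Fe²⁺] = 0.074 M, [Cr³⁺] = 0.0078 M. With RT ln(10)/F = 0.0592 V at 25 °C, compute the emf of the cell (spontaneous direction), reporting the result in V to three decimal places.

Cr₂O₇²⁻/Cr³⁺ is the cathode (higher E°), Fe³⁺/Fe²⁺ the anode: E°cell = +1.32 − (+0.77) = +0.55 V, n = 6.
Overall: Cr₂O₇²⁻(aq) + 14 H⁺(aq) + 6 Fe²⁺(aq) → 2 Cr³⁺(aq) + 7 H₂O(l) + 6 Fe³⁺(aq)
Q = [Cr³⁺]^2·[Fe³⁺]^6 / ([Cr₂O₇²⁻]·[H⁺]^14·[Fe²⁺]^6); log Q = -2.754.
E = E° − (0.0592/n) log Q = +0.55 − (0.0592/6)(-2.754) = +0.577 V.

+0.577 V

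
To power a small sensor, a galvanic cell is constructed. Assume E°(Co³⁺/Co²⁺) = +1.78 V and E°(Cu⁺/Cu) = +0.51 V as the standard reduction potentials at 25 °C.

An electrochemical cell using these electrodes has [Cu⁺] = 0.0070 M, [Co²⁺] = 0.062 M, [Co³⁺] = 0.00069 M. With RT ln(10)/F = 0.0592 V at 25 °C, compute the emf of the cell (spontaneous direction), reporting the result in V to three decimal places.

Co³⁺/Co²⁺ is the cathode (higher E°), Cu⁺/Cu the anode: E°cell = +1.78 − (+0.51) = +1.27 V, n = 1.
Overall: Co³⁺(aq) + Cu(s) → Co²⁺(aq) + Cu⁺(aq)
Q = [Co²⁺]·[Cu⁺] / ([Co³⁺]); log Q = -0.201.
E = E° − (0.0592/n) log Q = +1.27 − (0.0592/1)(-0.201) = +1.282 V.

+1.282 V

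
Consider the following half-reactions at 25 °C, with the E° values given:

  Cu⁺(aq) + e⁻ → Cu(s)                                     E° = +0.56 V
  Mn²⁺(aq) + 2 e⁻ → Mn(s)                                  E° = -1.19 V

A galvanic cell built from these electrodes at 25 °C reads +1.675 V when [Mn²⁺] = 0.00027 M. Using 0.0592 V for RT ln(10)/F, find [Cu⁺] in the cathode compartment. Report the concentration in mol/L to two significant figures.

Cu⁺/Cu is the cathode, Mn²⁺/Mn the anode: E°cell = +1.75 V, n = 2.
Overall reaction: 2 Cu⁺(aq) + Mn(s) → 2 Cu(s) + Mn²⁺(aq); Q = [Mn²⁺]^1/[Cu⁺]^2.
From E = E° − (0.0592/n) log Q: log Q = (E° − E)·n/0.0592 = (+1.75 − (+1.675))·2/0.0592 = 2.5338.
So 2·log[Cu⁺] = 1·log(0.00027) − log Q = -3.5686 − (2.5338) = -6.1024; log[Cu⁺] = -6.1024 / 2 = -3.0512; [Cu⁺] = 10^(-3.0512) ≈ 0.00089 M.

0.00089 M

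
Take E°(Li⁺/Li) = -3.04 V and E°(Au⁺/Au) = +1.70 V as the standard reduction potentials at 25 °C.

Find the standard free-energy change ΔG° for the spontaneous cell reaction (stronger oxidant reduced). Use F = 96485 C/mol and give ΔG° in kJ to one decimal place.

Au⁺/Au (E° = +1.70 V) is the cathode; Li⁺/Li (E° = -3.04 V) is the anode, so E°cell = +4.74 V.
Balancing electrons gives n = 1 (lcm of 1 and 1).
ΔG° = −nFE° = −(1)(96485)(+4.74) = -457,339 J = -457.3 kJ.

-457.3 kJ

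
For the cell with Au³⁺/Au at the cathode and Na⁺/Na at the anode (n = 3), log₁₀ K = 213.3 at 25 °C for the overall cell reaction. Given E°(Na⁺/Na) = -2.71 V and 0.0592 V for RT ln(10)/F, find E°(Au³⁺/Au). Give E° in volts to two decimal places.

+1.50 V

E°cell = (0.0592/n)·log K = (0.0592/3)(213.3) = +4.209 V.
Since Au³⁺/Au is the cathode and Na⁺/Na the anode, E°cell = E°(Au³⁺/Au) − E°(Na⁺/Na).
So E°(Au³⁺/Au) = E°cell + E°(Na⁺/Na) = +4.209 + (-2.71) = +1.50 V.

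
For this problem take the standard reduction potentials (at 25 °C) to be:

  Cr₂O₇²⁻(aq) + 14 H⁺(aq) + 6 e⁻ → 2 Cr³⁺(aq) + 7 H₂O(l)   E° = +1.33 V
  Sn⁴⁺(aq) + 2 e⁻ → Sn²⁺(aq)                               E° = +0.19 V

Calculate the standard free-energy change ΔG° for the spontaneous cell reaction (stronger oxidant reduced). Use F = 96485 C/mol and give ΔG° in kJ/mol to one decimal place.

Cr₂O₇²⁻/Cr³⁺ (E° = +1.33 V) is the cathode; Sn⁴⁺/Sn²⁺ (E° = +0.19 V) is the anode, so E°cell = +1.14 V.
Balancing electrons gives n = 6 (lcm of 6 and 2).
ΔG° = −nFE° = −(6)(96485)(+1.14) = -659,957 J = -660.0 kJ/mol.

-660.0 kJ/mol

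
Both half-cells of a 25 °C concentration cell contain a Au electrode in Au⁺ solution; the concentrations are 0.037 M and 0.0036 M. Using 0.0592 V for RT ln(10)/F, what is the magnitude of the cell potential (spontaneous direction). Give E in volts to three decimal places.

For a concentration cell E°cell = 0. The 0.037 M side is the cathode (reduction is favoured where [Au⁺] is higher).
With n = 1, E = −(0.0592/1) log([Au⁺]ₐₙ/[Au⁺]꜀ₐₜ) = −(0.0592/1) log(0.0036/0.037) = −(0.0592/1)(-1.012) = +0.060 V.

+0.060 V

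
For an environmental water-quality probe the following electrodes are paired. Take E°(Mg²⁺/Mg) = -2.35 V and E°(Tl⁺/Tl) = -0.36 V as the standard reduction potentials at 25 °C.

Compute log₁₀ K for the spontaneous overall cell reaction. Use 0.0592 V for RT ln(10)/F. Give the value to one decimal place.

67.2

Cathode: Tl⁺/Tl; anode: Mg²⁺/Mg. E°cell = +1.99 V, n = 2.
log K = nE°cell / 0.0592 = (2)(+1.99) / 0.0592 = 67.2.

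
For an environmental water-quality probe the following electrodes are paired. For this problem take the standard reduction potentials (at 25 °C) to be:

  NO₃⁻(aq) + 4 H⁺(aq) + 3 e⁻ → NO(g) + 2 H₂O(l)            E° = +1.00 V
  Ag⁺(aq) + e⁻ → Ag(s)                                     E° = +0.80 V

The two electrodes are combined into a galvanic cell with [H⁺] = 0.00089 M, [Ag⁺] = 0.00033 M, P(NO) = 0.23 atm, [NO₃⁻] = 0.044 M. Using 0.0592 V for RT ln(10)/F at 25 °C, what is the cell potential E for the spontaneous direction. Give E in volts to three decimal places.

NO₃⁻/NO is the cathode (higher E°), Ag⁺/Ag the anode: E°cell = +1.00 − (+0.80) = +0.20 V, n = 3.
Overall: NO₃⁻(aq) + 4 H⁺(aq) + 3 Ag(s) → NO(g) + 2 H₂O(l) + 3 Ag⁺(aq)
Q = P(NO)·[Ag⁺]^3 / ([NO₃⁻]·[H⁺]^4); log Q = 2.476.
E = E° − (0.0592/n) log Q = +0.20 − (0.0592/3)(2.476) = +0.151 V.

+0.151 V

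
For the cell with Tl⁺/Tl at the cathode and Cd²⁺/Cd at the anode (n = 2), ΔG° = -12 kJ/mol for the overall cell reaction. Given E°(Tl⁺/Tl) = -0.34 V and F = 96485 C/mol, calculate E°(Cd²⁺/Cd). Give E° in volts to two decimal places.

-0.40 V

E°cell = −ΔG°/(nF) = −(-12×10³)/((2)(96485)) = +0.062 V.
Since Tl⁺/Tl is the cathode and Cd²⁺/Cd the anode, E°cell = E°(Tl⁺/Tl) − E°(Cd²⁺/Cd).
So E°(Cd²⁺/Cd) = E°(Tl⁺/Tl) − E°cell = (-0.34) − (+0.062) = -0.40 V.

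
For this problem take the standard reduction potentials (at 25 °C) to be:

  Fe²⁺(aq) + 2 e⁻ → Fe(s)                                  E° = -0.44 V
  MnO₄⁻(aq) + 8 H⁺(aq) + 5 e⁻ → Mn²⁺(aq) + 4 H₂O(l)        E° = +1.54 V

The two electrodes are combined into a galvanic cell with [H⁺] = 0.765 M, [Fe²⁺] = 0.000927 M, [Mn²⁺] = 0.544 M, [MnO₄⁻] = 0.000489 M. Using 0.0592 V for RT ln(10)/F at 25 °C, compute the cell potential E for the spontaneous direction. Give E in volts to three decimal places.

MnO₄⁻/Mn²⁺ is the cathode (higher E°), Fe²⁺/Fe the anode: E°cell = +1.54 − (-0.44) = +1.98 V, n = 10.
Overall: 2 MnO₄⁻(aq) + 16 H⁺(aq) + 5 Fe(s) → 2 Mn²⁺(aq) + 8 H₂O(l) + 5 Fe²⁺(aq)
Q = [Mn²⁺]^2·[Fe²⁺]^5 / ([MnO₄⁻]^2·[H⁺]^16); log Q = -7.211.
E = E° − (0.0592/n) log Q = +1.98 − (0.0592/10)(-7.211) = +2.023 V.

+2.023 V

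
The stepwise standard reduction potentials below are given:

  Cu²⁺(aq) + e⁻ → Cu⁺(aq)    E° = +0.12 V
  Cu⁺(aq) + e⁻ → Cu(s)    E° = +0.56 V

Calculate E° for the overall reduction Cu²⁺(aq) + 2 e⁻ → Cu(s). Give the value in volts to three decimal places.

+0.340 V

Standard free energies of sequential steps add: ΔG°₃ = ΔG°₁ + ΔG°₂, so n₃E°₃ = n₁E°₁ + n₂E°₂.
E°₃ = (1×+0.12 + 1×+0.56) / 2 = (+0.680) / 2 = +0.340 V.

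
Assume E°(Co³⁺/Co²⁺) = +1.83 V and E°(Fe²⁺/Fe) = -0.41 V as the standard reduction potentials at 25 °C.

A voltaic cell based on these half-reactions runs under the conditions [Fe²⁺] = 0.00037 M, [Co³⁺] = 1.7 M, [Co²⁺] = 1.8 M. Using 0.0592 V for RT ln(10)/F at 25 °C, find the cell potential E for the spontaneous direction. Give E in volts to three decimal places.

Co³⁺/Co²⁺ is the cathode (higher E°), Fe²⁺/Fe the anode: E°cell = +1.83 − (-0.41) = +2.24 V, n = 2.
Overall: 2 Co³⁺(aq) + Fe(s) → 2 Co²⁺(aq) + Fe²⁺(aq)
Q = [Co²⁺]^2·[Fe²⁺] / ([Co³⁺]^2); log Q = -3.382.
E = E° − (0.0592/n) log Q = +2.24 − (0.0592/2)(-3.382) = +2.340 V.

+2.340 V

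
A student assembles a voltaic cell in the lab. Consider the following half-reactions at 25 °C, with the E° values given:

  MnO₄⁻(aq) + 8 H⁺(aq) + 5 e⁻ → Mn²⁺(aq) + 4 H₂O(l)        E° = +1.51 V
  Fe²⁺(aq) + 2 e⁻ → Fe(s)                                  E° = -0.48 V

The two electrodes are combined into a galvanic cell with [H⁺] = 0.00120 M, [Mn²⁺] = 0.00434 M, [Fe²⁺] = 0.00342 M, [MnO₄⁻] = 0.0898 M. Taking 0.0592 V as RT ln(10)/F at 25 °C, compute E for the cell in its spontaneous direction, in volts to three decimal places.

MnO₄⁻/Mn²⁺ is the cathode (higher E°), Fe²⁺/Fe the anode: E°cell = +1.51 − (-0.48) = +1.99 V, n = 10.
Overall: 2 MnO₄⁻(aq) + 16 H⁺(aq) + 5 Fe(s) → 2 Mn²⁺(aq) + 8 H₂O(l) + 5 Fe²⁺(aq)
Q = [Mn²⁺]^2·[Fe²⁺]^5 / ([MnO₄⁻]^2·[H⁺]^16); log Q = 31.772.
E = E° − (0.0592/n) log Q = +1.99 − (0.0592/10)(31.772) = +1.802 V.

+1.802 V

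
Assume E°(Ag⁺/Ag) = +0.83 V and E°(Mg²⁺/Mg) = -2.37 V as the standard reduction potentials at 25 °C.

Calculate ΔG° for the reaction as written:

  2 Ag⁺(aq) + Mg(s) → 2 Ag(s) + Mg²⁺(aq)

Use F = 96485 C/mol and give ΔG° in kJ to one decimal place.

As written, Ag⁺/Ag is reduced (cathode) and Mg²⁺/Mg is oxidised (anode), so E°cell = (+0.83) − (-2.37) = +3.20 V.
Balancing electrons gives n = 2.
ΔG° = −nFE° = −(2)(96485)(+3.20) = -617,504 J = -617.5 kJ.

-617.5 kJ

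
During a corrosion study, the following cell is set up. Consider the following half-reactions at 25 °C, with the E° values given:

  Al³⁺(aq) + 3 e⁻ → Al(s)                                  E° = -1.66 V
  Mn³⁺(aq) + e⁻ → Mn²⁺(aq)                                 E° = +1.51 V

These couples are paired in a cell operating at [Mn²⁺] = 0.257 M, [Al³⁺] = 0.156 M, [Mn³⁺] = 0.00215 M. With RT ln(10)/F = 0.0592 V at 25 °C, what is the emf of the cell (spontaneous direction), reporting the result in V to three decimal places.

Mn³⁺/Mn²⁺ is the cathode (higher E°), Al³⁺/Al the anode: E°cell = +1.51 − (-1.66) = +3.17 V, n = 3.
Overall: 3 Mn³⁺(aq) + Al(s) → 3 Mn²⁺(aq) + Al³⁺(aq)
Q = [Mn²⁺]^3·[Al³⁺] / ([Mn³⁺]^3); log Q = 5.426.
E = E° − (0.0592/n) log Q = +3.17 − (0.0592/3)(5.426) = +3.063 V.

+3.063 V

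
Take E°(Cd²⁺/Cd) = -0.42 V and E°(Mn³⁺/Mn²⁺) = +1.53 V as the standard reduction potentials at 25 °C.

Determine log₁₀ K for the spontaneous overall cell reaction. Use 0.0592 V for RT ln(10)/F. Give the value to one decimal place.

65.9

Cathode: Mn³⁺/Mn²⁺; anode: Cd²⁺/Cd. E°cell = +1.95 V, n = 2.
log K = nE°cell / 0.0592 = (2)(+1.95) / 0.0592 = 65.9.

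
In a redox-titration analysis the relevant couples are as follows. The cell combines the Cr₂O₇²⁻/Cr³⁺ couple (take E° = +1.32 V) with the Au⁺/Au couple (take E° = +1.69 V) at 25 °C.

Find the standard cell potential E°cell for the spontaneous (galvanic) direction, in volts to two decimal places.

The Au⁺/Au couple has the higher reduction potential, so it is the cathode; Cr₂O₇²⁻/Cr³⁺ is oxidised at the anode.
E°cell = E°(cathode) − E°(anode) = (+1.69) − (+1.32) = +0.37 V.

+0.37 V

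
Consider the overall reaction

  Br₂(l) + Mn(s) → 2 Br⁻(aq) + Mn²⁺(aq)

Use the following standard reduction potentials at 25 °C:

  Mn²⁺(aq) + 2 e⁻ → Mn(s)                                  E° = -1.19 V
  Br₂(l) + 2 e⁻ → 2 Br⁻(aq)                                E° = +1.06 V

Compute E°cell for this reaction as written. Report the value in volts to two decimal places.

+2.25 V

The Br₂/Br⁻ couple has the higher reduction potential, so it is the cathode; Mn²⁺/Mn is oxidised at the anode.
E°cell = E°(cathode) − E°(anode) = (+1.06) − (-1.19) = +2.25 V.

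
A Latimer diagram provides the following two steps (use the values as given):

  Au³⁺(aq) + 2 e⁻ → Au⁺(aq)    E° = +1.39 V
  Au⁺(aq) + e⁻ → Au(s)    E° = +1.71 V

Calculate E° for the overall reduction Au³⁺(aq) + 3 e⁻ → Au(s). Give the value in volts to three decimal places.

Standard free energies of sequential steps add: ΔG°₃ = ΔG°₁ + ΔG°₂, so n₃E°₃ = n₁E°₁ + n₂E°₂.
E°₃ = (2×+1.39 + 1×+1.71) / 3 = (+4.490) / 3 = +1.497 V.
E° values themselves are not directly additive — weighting by electron count is essential.

+1.497 V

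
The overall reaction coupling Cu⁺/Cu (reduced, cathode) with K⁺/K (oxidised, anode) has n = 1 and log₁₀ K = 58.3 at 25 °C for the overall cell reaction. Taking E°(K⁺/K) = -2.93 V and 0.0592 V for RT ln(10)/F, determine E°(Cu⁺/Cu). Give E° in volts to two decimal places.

E°cell = (0.0592/n)·log K = (0.0592/1)(58.3) = +3.451 V.
Since Cu⁺/Cu is the cathode and K⁺/K the anode, E°cell = E°(Cu⁺/Cu) − E°(K⁺/K).
So E°(Cu⁺/Cu) = E°cell + E°(K⁺/K) = +3.451 + (-2.93) = +0.52 V.

+0.52 V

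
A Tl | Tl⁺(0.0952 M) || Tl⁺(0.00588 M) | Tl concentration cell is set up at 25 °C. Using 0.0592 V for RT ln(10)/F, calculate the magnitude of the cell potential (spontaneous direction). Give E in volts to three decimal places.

For a concentration cell E°cell = 0. The 0.0952 M side is the cathode (reduction is favoured where [Tl⁺] is higher).
With n = 1, E = −(0.0592/1) log([Tl⁺]ₐₙ/[Tl⁺]꜀ₐₜ) = −(0.0592/1) log(0.00588/0.0952) = −(0.0592/1)(-1.209) = +0.072 V.

+0.072 V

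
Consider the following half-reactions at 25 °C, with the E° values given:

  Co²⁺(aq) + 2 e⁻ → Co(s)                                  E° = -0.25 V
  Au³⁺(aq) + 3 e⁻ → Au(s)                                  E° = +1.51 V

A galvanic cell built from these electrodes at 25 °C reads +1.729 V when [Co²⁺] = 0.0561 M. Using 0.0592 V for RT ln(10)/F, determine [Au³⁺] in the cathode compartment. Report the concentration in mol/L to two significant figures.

Au³⁺/Au is the cathode, Co²⁺/Co the anode: E°cell = +1.76 V, n = 6.
Overall reaction: 2 Au³⁺(aq) + 3 Co(s) → 2 Au(s) + 3 Co²⁺(aq); Q = [Co²⁺]^3/[Au³⁺]^2.
From E = E° − (0.0592/n) log Q: log Q = (E° − E)·n/0.0592 = (+1.76 − (+1.729))·6/0.0592 = 3.1419.
So 2·log[Au³⁺] = 3·log(0.0561) − log Q = -3.7531 − (3.1419) = -6.8950; log[Au³⁺] = -6.8950 / 2 = -3.4475; [Au³⁺] = 10^(-3.4475) ≈ 0.00036 M.

0.00036 M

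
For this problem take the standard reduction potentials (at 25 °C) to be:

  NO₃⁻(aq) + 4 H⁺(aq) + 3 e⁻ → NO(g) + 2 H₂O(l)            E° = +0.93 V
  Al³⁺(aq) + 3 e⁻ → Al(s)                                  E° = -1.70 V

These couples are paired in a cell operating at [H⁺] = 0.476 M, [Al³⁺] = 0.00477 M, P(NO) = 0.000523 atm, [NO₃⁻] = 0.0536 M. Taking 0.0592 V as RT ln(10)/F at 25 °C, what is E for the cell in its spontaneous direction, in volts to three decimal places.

+2.690 V

NO₃⁻/NO is the cathode (higher E°), Al³⁺/Al the anode: E°cell = +0.93 − (-1.70) = +2.63 V, n = 3.
Overall: NO₃⁻(aq) + 4 H⁺(aq) + Al(s) → NO(g) + 2 H₂O(l) + Al³⁺(aq)
Q = P(NO)·[Al³⁺] / ([NO₃⁻]·[H⁺]^4); log Q = -3.043.
E = E° − (0.0592/n) log Q = +2.63 − (0.0592/3)(-3.043) = +2.690 V.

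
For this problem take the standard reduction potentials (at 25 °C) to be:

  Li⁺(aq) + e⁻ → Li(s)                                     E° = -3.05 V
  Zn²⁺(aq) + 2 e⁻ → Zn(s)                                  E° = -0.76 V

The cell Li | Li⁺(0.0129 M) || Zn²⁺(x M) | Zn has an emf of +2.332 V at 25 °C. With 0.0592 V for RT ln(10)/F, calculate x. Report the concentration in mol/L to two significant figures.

0.0044 M

Zn²⁺/Zn is the cathode, Li⁺/Li the anode: E°cell = +2.29 V, n = 2.
Overall reaction: Zn²⁺(aq) + 2 Li(s) → Zn(s) + 2 Li⁺(aq); Q = [Li⁺]^2/[Zn²⁺]^1.
From E = E° − (0.0592/n) log Q: log Q = (E° − E)·n/0.0592 = (+2.29 − (+2.332))·2/0.0592 = -1.4189.
So 1·log[Zn²⁺] = 2·log(0.0129) − log Q = -3.7788 − (-1.4189) = -2.3599; [Zn²⁺] = 10^(-2.3599) ≈ 0.0044 M.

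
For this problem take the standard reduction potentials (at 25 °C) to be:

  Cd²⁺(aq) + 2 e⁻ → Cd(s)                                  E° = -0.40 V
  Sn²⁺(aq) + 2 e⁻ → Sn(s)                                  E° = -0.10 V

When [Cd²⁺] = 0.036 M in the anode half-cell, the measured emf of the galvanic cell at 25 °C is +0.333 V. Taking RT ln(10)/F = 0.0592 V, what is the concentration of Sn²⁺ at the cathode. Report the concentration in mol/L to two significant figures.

Sn²⁺/Sn is the cathode, Cd²⁺/Cd the anode: E°cell = +0.30 V, n = 2.
Overall reaction: Sn²⁺(aq) + Cd(s) → Sn(s) + Cd²⁺(aq); Q = [Cd²⁺]^1/[Sn²⁺]^1.
From E = E° − (0.0592/n) log Q: log Q = (E° − E)·n/0.0592 = (+0.30 − (+0.333))·2/0.0592 = -1.1149.
So 1·log[Sn²⁺] = 1·log(0.036) − log Q = -1.4437 − (-1.1149) = -0.3288; [Sn²⁺] = 10^(-0.3288) ≈ 0.47 M.

0.47 M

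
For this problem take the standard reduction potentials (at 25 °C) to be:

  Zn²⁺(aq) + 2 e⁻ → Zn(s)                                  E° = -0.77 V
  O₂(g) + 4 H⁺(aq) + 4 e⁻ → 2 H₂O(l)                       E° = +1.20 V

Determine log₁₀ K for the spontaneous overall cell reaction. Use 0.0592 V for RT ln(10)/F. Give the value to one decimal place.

133.1

Cathode: O₂/H₂O; anode: Zn²⁺/Zn. E°cell = +1.97 V, n = 4.
log K = nE°cell / 0.0592 = (4)(+1.97) / 0.0592 = 133.1.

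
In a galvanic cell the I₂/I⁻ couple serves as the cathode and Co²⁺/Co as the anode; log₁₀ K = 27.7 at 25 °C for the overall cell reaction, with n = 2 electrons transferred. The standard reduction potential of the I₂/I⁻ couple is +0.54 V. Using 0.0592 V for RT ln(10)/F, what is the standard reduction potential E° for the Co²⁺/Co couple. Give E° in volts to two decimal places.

-0.28 V

E°cell = (0.0592/n)·log K = (0.0592/2)(27.7) = +0.820 V.
Since I₂/I⁻ is the cathode and Co²⁺/Co the anode, E°cell = E°(I₂/I⁻) − E°(Co²⁺/Co).
So E°(Co²⁺/Co) = E°(I₂/I⁻) − E°cell = (+0.54) − (+0.820) = -0.28 V.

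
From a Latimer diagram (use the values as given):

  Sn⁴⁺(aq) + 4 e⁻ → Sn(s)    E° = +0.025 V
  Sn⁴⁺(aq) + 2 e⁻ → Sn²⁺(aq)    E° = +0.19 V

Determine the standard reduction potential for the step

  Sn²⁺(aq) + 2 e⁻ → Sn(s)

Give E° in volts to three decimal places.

-0.140 V

Sequential free energies add, so n₃E°₃ = n₁E°₁ + n₂E°₂.
With n₃ = 4, and the known step contributing 2×(+0.19) V, the unknown satisfies 2·E° = 4×(+0.025) − 2×(+0.19) = -0.280.
E° = -0.280 / 2 = -0.140 V.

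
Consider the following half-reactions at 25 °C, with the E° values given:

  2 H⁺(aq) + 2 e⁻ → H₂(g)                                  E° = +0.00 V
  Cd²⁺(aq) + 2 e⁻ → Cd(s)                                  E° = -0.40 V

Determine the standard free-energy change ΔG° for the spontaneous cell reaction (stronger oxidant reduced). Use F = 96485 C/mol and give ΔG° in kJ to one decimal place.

H⁺/H₂ (E° = +0.00 V) is the cathode; Cd²⁺/Cd (E° = -0.40 V) is the anode, so E°cell = +0.40 V.
Balancing electrons gives n = 2 (lcm of 2 and 2).
ΔG° = −nFE° = −(2)(96485)(+0.40) = -77,188 J = -77.2 kJ.

-77.2 kJ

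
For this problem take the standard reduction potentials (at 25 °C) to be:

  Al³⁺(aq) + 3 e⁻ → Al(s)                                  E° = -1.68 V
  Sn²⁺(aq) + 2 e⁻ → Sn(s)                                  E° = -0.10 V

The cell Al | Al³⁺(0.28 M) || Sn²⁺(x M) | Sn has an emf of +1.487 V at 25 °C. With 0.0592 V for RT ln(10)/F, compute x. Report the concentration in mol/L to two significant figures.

Sn²⁺/Sn is the cathode, Al³⁺/Al the anode: E°cell = +1.58 V, n = 6.
Overall reaction: 3 Sn²⁺(aq) + 2 Al(s) → 3 Sn(s) + 2 Al³⁺(aq); Q = [Al³⁺]^2/[Sn²⁺]^3.
From E = E° − (0.0592/n) log Q: log Q = (E° − E)·n/0.0592 = (+1.58 − (+1.487))·6/0.0592 = 9.4257.
So 3·log[Sn²⁺] = 2·log(0.28) − log Q = -1.1057 − (9.4257) = -10.5314; log[Sn²⁺] = -10.5314 / 3 = -3.5105; [Sn²⁺] = 10^(-3.5105) ≈ 0.00031 M.

0.00031 M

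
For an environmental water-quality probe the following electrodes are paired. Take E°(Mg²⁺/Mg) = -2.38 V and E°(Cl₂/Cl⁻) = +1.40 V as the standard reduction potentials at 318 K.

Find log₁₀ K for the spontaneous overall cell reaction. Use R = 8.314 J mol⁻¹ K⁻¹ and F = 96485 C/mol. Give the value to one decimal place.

119.8

Cathode: Cl₂/Cl⁻; anode: Mg²⁺/Mg. E°cell = (+1.40) − (-2.38) = +3.78 V, with n = 2.
ΔG° = −nFE° = −RT ln K, so ln K = nFE°/(RT) = (2)(96485)(+3.78) / ((8.314)(318)) = 275.895.
log₁₀ K = 275.895 / ln 10 = 119.8.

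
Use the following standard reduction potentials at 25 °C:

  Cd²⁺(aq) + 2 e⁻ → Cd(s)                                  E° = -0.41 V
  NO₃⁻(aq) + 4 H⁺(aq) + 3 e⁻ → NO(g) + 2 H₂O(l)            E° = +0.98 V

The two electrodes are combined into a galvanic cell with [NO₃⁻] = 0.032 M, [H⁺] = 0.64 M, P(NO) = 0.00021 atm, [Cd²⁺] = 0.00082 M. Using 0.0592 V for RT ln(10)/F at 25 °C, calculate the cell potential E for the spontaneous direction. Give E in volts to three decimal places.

+1.509 V

NO₃⁻/NO is the cathode (higher E°), Cd²⁺/Cd the anode: E°cell = +0.98 − (-0.41) = +1.39 V, n = 6.
Overall: 2 NO₃⁻(aq) + 8 H⁺(aq) + 3 Cd(s) → 2 NO(g) + 4 H₂O(l) + 3 Cd²⁺(aq)
Q = P(NO)^2·[Cd²⁺]^3 / ([NO₃⁻]^2·[H⁺]^8); log Q = -12.074.
E = E° − (0.0592/n) log Q = +1.39 − (0.0592/6)(-12.074) = +1.509 V.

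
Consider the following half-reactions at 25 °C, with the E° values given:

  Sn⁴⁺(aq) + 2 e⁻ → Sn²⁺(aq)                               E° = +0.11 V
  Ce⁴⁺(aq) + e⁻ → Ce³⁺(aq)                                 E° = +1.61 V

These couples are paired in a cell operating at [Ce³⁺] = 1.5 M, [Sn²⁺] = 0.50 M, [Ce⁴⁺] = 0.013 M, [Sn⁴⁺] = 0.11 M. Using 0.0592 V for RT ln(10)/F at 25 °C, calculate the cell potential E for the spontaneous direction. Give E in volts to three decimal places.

Ce⁴⁺/Ce³⁺ is the cathode (higher E°), Sn⁴⁺/Sn²⁺ the anode: E°cell = +1.61 − (+0.11) = +1.50 V, n = 2.
Overall: 2 Ce⁴⁺(aq) + Sn²⁺(aq) → 2 Ce³⁺(aq) + Sn⁴⁺(aq)
Q = [Ce³⁺]^2·[Sn⁴⁺] / ([Ce⁴⁺]^2·[Sn²⁺]); log Q = 3.467.
E = E° − (0.0592/n) log Q = +1.50 − (0.0592/2)(3.467) = +1.397 V.

+1.397 V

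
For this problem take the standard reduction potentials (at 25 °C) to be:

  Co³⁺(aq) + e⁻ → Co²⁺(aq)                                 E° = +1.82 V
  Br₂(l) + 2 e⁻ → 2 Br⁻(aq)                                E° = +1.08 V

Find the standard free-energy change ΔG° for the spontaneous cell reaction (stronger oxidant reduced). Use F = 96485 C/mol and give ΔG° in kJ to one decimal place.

-142.8 kJ

Co³⁺/Co²⁺ (E° = +1.82 V) is the cathode; Br₂/Br⁻ (E° = +1.08 V) is the anode, so E°cell = +0.74 V.
Balancing electrons gives n = 2 (lcm of 1 and 2).
ΔG° = −nFE° = −(2)(96485)(+0.74) = -142,798 J = -142.8 kJ.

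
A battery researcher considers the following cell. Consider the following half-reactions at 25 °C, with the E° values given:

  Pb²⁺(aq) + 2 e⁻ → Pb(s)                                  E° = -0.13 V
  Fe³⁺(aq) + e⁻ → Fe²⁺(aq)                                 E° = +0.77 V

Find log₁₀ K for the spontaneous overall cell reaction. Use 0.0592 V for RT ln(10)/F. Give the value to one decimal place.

30.4

Cathode: Fe³⁺/Fe²⁺; anode: Pb²⁺/Pb. E°cell = +0.90 V, n = 2.
log K = nE°cell / 0.0592 = (2)(+0.90) / 0.0592 = 30.4.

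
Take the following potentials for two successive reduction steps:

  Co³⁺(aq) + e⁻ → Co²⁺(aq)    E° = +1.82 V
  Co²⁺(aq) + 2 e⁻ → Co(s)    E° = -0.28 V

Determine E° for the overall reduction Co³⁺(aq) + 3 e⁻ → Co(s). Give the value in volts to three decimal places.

+0.420 V

Standard free energies of sequential steps add: ΔG°₃ = ΔG°₁ + ΔG°₂, so n₃E°₃ = n₁E°₁ + n₂E°₂.
E°₃ = (1×+1.82 + 2×-0.28) / 3 = (+1.260) / 3 = +0.420 V.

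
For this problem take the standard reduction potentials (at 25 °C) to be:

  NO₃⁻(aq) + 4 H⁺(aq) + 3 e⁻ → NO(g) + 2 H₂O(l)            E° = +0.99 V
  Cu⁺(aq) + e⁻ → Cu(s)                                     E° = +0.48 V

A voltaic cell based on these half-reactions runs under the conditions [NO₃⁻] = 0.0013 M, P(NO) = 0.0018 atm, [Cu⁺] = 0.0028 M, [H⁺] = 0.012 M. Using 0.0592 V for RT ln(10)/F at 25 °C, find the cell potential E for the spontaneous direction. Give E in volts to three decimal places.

NO₃⁻/NO is the cathode (higher E°), Cu⁺/Cu the anode: E°cell = +0.99 − (+0.48) = +0.51 V, n = 3.
Overall: NO₃⁻(aq) + 4 H⁺(aq) + 3 Cu(s) → NO(g) + 2 H₂O(l) + 3 Cu⁺(aq)
Q = P(NO)·[Cu⁺]^3 / ([NO₃⁻]·[H⁺]^4); log Q = 0.166.
E = E° − (0.0592/n) log Q = +0.51 − (0.0592/3)(0.166) = +0.507 V.

+0.507 V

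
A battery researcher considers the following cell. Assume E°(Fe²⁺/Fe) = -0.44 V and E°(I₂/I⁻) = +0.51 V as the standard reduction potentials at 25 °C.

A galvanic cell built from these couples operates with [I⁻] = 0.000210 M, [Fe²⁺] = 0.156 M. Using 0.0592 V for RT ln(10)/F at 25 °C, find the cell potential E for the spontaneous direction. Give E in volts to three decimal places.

+1.192 V

I₂/I⁻ is the cathode (higher E°), Fe²⁺/Fe the anode: E°cell = +0.51 − (-0.44) = +0.95 V, n = 2.
Overall: I₂(s) + Fe(s) → 2 I⁻(aq) + Fe²⁺(aq)
Q = [I⁻]^2·[Fe²⁺]; log Q = -8.162.
E = E° − (0.0592/n) log Q = +0.95 − (0.0592/2)(-8.162) = +1.192 V.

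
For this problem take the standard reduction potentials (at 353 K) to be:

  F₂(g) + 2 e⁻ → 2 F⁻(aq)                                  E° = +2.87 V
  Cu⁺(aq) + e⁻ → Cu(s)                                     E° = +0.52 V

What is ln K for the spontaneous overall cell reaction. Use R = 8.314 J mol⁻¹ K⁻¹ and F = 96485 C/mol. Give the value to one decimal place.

154.5

Cathode: F₂/F⁻; anode: Cu⁺/Cu. E°cell = (+2.87) − (+0.52) = +2.35 V, with n = 2.
ΔG° = −nFE° = −RT ln K, so ln K = nFE°/(RT) = (2)(96485)(+2.35) / ((8.314)(353)) = 154.516.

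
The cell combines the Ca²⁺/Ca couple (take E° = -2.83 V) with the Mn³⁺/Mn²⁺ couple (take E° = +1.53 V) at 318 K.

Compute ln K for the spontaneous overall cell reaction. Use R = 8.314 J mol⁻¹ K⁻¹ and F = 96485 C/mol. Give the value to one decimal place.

Cathode: Mn³⁺/Mn²⁺; anode: Ca²⁺/Ca. E°cell = (+1.53) − (-2.83) = +4.36 V, with n = 2.
ΔG° = −nFE° = −RT ln K, so ln K = nFE°/(RT) = (2)(96485)(+4.36) / ((8.314)(318)) = 318.229.

318.2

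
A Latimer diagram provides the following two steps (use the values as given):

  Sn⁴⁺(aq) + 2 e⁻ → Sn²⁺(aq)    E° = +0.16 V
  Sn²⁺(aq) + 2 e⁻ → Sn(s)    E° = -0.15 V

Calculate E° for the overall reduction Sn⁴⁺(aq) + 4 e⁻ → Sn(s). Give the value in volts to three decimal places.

Since ΔG° = −nFE° is additive over sequential reductions, n₃E°₃ = n₁E°₁ + n₂E°₂.
E°₃ = (2×+0.16 + 2×-0.15) / 4 = (+0.020) / 4 = +0.005 V.

+0.005 V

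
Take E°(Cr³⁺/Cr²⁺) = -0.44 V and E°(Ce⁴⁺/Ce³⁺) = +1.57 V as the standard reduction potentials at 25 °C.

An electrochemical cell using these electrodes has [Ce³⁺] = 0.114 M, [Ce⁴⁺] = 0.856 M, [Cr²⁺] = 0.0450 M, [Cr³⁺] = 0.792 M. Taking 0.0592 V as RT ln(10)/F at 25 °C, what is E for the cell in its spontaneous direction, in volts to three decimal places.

Ce⁴⁺/Ce³⁺ is the cathode (higher E°), Cr³⁺/Cr²⁺ the anode: E°cell = +1.57 − (-0.44) = +2.01 V, n = 1.
Overall: Ce⁴⁺(aq) + Cr²⁺(aq) → Ce³⁺(aq) + Cr³⁺(aq)
Q = [Ce³⁺]·[Cr³⁺] / ([Ce⁴⁺]·[Cr²⁺]); log Q = 0.370.
E = E° − (0.0592/n) log Q = +2.01 − (0.0592/1)(0.370) = +1.988 V.

+1.988 V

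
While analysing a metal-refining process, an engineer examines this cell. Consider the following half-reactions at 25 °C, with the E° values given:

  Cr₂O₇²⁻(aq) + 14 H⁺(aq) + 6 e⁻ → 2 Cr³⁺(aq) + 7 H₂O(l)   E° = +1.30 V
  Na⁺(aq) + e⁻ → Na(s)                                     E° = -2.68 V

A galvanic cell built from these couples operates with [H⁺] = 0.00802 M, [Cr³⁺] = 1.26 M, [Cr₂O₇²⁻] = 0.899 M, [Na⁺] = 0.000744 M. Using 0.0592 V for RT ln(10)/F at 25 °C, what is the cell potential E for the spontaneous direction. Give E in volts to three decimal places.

Cr₂O₇²⁻/Cr³⁺ is the cathode (higher E°), Na⁺/Na the anode: E°cell = +1.30 − (-2.68) = +3.98 V, n = 6.
Overall: Cr₂O₇²⁻(aq) + 14 H⁺(aq) + 6 Na(s) → 2 Cr³⁺(aq) + 7 H₂O(l) + 6 Na⁺(aq)
Q = [Cr³⁺]^2·[Na⁺]^6 / ([Cr₂O₇²⁻]·[H⁺]^14); log Q = 10.818.
E = E° − (0.0592/n) log Q = +3.98 − (0.0592/6)(10.818) = +3.873 V.

+3.873 V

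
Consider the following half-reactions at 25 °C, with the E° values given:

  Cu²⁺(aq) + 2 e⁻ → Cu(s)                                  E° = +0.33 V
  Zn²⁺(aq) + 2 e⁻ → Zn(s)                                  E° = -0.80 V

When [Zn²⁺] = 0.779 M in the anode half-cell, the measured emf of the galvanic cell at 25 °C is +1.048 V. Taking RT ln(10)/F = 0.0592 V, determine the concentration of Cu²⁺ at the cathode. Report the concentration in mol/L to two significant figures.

Cu²⁺/Cu is the cathode, Zn²⁺/Zn the anode: E°cell = +1.13 V, n = 2.
Overall reaction: Cu²⁺(aq) + Zn(s) → Cu(s) + Zn²⁺(aq); Q = [Zn²⁺]^1/[Cu²⁺]^1.
From E = E° − (0.0592/n) log Q: log Q = (E° − E)·n/0.0592 = (+1.13 − (+1.048))·2/0.0592 = 2.7703.
So 1·log[Cu²⁺] = 1·log(0.779) − log Q = -0.1085 − (2.7703) = -2.8788; [Cu²⁺] = 10^(-2.8788) ≈ 0.0013 M.

0.0013 M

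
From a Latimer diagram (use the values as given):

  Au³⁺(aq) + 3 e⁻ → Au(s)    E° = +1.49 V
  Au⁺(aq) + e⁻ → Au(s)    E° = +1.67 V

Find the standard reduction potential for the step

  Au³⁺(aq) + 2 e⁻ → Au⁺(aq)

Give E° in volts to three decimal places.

Sequential free energies add, so n₃E°₃ = n₁E°₁ + n₂E°₂.
With n₃ = 3, and the known step contributing 1×(+1.67) V, the unknown satisfies 2·E° = 3×(+1.49) − 1×(+1.67) = +2.800.
E° = +2.800 / 2 = +1.400 V.

+1.400 V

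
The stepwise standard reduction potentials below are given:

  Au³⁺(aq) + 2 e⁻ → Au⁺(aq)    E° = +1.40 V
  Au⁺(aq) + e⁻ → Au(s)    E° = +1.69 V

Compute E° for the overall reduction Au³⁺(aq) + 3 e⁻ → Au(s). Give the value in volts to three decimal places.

Adding the free-energy changes (−nFE°) of the two steps gives −n₃FE°₃ = −n₁FE°₁ − n₂FE°₂.
E°₃ = (2×+1.40 + 1×+1.69) / 3 = (+4.490) / 3 = +1.497 V.

+1.497 V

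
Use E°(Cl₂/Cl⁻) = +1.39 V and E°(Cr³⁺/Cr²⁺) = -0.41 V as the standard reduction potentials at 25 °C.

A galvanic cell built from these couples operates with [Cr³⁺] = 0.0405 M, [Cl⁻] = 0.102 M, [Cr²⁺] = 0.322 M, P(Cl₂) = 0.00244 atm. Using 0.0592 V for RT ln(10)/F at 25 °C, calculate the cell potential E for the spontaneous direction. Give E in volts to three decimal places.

+1.835 V

Cl₂/Cl⁻ is the cathode (higher E°), Cr³⁺/Cr²⁺ the anode: E°cell = +1.39 − (-0.41) = +1.80 V, n = 2.
Overall: Cl₂(g) + 2 Cr²⁺(aq) → 2 Cl⁻(aq) + 2 Cr³⁺(aq)
Q = [Cl⁻]^2·[Cr³⁺]^2 / (P(Cl₂)·[Cr²⁺]^2); log Q = -1.171.
E = E° − (0.0592/n) log Q = +1.80 − (0.0592/2)(-1.171) = +1.835 V.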